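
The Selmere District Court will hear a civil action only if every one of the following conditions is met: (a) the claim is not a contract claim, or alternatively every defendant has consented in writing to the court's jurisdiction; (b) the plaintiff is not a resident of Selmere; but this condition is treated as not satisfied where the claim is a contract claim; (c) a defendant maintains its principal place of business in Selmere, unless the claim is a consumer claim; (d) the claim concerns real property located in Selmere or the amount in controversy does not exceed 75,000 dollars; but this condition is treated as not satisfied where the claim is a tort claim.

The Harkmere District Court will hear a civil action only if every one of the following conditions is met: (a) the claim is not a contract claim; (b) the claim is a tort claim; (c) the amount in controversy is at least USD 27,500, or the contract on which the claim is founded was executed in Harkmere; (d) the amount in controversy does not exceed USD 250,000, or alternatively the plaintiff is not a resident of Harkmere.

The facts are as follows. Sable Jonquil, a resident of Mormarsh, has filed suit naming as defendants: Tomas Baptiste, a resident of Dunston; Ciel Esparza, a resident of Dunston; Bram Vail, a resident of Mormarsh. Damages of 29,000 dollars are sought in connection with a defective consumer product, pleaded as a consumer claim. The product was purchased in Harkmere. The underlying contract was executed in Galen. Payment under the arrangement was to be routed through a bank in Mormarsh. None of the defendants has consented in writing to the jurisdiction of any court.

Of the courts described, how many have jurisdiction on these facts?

The Selmere District Court:
  (a) The claim is a consumer claim, not a contract claim, so one alternative holds. Satisfied.
  (b) The plaintiff resides in Mormarsh, which is not Selmere. The exception is not triggered, since the claim is a consumer claim, not a contract claim. Condition met.
  (c) No defendant is a corporation. The proviso rescues it, though: the claim is a consumer claim. Satisfied.
  (d) The amount in controversy is $29,000, within the USD 75,000 ceiling — that alternative is enough. The carve-out does not apply: the claim is a consumer claim, not a tort claim. Satisfied.
  → All conditions met; jurisdiction exists.
The Harkmere District Court:
  (a) The claim is a consumer claim, not a contract claim. Satisfied.
  (b) The claim is a consumer claim, not a tort claim. Fails.
  (c) The amount in controversy is USD 29,000, which meets the $27,500 floor, which satisfies one of the alternatives. Met.
  (d) The amount in controversy is $29,000, within the USD 250,000 ceiling, so this disjunct is met. Condition met.
  → The court lacks jurisdiction.
Courts with jurisdiction: the Selmere District Court — 1 in total.

1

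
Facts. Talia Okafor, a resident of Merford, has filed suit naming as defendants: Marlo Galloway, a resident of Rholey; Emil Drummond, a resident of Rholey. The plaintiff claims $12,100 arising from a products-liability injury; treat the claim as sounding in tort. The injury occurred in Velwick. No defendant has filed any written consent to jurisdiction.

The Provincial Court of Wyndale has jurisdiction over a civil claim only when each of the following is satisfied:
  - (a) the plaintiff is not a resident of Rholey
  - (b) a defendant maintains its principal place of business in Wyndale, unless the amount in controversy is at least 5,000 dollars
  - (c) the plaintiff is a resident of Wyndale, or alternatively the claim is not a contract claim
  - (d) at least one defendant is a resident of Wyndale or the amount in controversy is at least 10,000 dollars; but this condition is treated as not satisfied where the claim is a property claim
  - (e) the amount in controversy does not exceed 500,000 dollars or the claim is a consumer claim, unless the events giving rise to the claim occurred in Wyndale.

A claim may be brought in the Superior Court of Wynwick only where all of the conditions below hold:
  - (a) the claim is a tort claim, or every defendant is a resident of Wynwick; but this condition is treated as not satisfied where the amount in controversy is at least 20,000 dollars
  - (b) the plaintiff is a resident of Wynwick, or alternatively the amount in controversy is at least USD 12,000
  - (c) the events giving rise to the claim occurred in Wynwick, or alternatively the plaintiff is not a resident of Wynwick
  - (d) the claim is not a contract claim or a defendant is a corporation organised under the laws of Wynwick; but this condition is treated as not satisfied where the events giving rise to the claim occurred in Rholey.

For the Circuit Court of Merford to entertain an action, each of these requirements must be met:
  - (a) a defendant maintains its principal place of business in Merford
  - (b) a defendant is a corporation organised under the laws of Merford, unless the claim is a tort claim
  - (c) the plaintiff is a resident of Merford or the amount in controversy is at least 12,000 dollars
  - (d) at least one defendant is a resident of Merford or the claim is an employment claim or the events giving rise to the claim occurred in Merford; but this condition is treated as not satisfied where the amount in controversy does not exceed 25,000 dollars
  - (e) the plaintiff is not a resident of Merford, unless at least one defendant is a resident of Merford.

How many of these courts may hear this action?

2

The Provincial Court of Wyndale:
  (a) The plaintiff resides in Merford, which is not Rholey. Satisfied.
  (b) No defendant is a corporation. However, the amount in controversy is 12,100 dollars, which meets the USD 5,000 floor, so the 'unless' proviso supplies this condition. Condition met.
  (c) The claim is a tort claim, not a contract claim, so one alternative holds. Satisfied.
  (d) The amount in controversy is $12,100, which meets the 10,000 dollars floor — that alternative is enough. The exception is not triggered, since the claim is a tort claim, not a property claim. Condition met.
  (e) The amount in controversy is $12,100, within the USD 500,000 ceiling — that alternative is enough. Met.
  → Every requirement is satisfied — jurisdiction.
The Superior Court of Wynwick:
  (a) The claim is a tort claim, so one alternative holds. And the carve-out is inapplicable — the amount in controversy is USD 12,100, below the USD 20,000 floor. Met.
  (b) The amount in controversy is $12,100, which meets the 12,000 dollars floor — that alternative is enough. Met.
  (c) The plaintiff resides in Merford, which is not Wynwick, so one alternative holds. Condition met.
  (d) The claim is a tort claim, not a contract claim, so one alternative holds. The carve-out does not apply: the operative events occurred in Velwick, not Rholey. Satisfied.
  → Every requirement is satisfied — jurisdiction.
The Circuit Court of Merford:
  (a) No defendant is a corporation. Not met.
  (b) No defendant is a corporation. The proviso rescues it, though: the claim is a tort claim. Condition met.
  (c) The plaintiff resides in Merford — that alternative is enough. Met.
  (d) No defendant resides in Merford (they reside in Rholey, Rholey); the claim is a tort claim, not an employment claim; the operative events occurred in Velwick, not Merford — every alternative fails. Fails.
  (e) The plaintiff resides in Merford. Nor does the 'unless' clause help: no defendant resides in Merford (they reside in Rholey, Rholey). Fails.
  → The court lacks jurisdiction.
Courts with jurisdiction: the Provincial Court of Wyndale, the Superior Court of Wynwick — 2 in total.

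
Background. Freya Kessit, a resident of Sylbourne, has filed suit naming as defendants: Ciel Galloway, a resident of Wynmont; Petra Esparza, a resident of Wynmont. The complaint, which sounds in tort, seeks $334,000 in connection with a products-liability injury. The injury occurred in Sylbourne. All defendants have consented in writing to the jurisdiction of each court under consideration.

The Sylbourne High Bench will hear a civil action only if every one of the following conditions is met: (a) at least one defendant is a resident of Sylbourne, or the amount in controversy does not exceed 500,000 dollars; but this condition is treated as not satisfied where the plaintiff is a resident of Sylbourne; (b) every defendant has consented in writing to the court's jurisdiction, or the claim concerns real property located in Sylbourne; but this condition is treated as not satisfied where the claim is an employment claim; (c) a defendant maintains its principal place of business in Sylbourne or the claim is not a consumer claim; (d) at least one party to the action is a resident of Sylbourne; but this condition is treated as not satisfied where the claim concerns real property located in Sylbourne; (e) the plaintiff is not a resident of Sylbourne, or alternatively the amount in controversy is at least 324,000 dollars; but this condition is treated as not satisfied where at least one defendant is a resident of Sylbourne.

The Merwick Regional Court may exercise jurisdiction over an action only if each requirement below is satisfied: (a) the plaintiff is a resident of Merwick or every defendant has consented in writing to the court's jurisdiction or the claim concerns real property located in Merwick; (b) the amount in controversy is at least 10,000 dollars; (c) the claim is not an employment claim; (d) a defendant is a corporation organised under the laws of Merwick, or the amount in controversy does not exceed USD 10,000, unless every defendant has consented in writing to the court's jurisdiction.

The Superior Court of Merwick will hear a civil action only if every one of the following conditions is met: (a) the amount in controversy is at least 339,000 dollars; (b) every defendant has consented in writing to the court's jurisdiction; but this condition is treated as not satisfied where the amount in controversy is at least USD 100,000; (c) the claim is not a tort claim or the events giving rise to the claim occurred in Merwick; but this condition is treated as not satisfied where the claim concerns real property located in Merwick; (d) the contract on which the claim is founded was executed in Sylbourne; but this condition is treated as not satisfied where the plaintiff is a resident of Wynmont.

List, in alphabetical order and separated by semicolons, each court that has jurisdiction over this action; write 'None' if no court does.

The Sylbourne High Bench:
  (a) The amount in controversy is 334,000 dollars, within the USD 500,000 ceiling — that alternative is enough. However, the plaintiff resides in Sylbourne, which falls within the stated exception and so defeats the condition. Condition not met.
  (b) Every defendant has filed written consent, so one alternative holds. The carve-out does not apply: the claim is a tort claim, not an employment claim. Satisfied.
  (c) The claim is a tort claim, not a consumer claim, so this disjunct is met. Met.
  (d) Freya Kessit resides in Sylbourne. The carve-out does not apply: the claim does not concern real property. Condition met.
  (e) The amount in controversy is $334,000, which meets the USD 324,000 floor, so one alternative holds. The exception is not triggered, since no defendant resides in Sylbourne (they reside in Wynmont, Wynmont). Condition met.
  → At least one condition fails; no jurisdiction.
The Merwick Regional Court:
  (a) Every defendant has filed written consent, so this disjunct is met. Satisfied.
  (b) The amount in controversy is $334,000, which meets the 10,000 dollars floor. Satisfied.
  (c) The claim is a tort claim, not an employment claim. Condition met.
  (d) No defendant is a corporation; the amount in controversy is $334,000, above the USD 10,000 ceiling — none of the alternatives is met. But every defendant has filed written consent, and the 'unless' clause therefore excuses the requirement. Condition met.
  → Every requirement is satisfied — jurisdiction.
The Superior Court of Merwick:
  (a) The amount in controversy is $334,000, below the 339,000 dollars floor. Not met.
  (b) Every defendant has filed written consent. However, the amount in controversy is USD 334,000, which meets the 100,000 dollars floor, which falls within the stated exception and so defeats the condition. Fails.
  (c) The claim is a tort claim; the operative events occurred in Sylbourne, not Merwick — no alternative holds. Condition not met.
  (d) No contract (and hence no place of execution) is alleged. Not met.
  → At least one condition fails; no jurisdiction.

the Merwick Regional Court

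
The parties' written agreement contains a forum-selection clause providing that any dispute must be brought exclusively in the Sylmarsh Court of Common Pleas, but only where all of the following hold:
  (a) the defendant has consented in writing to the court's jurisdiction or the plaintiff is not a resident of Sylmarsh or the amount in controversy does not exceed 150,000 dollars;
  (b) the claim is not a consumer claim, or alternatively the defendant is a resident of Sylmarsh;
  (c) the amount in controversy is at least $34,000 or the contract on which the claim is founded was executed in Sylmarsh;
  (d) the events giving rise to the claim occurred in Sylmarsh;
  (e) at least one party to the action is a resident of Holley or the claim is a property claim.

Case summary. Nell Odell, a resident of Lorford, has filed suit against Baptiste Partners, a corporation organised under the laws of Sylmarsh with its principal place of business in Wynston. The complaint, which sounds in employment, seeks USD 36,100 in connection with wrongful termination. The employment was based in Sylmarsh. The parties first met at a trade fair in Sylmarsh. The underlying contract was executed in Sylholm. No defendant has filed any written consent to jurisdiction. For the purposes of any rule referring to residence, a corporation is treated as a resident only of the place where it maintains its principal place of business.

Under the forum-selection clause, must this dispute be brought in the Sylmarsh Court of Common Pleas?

The Sylmarsh Court of Common Pleas:
  (a) The plaintiff resides in Lorford, which is not Sylmarsh, so this disjunct is met. Satisfied.
  (b) The claim is an employment claim, not a consumer claim, so this disjunct is met. Condition met.
  (c) The amount in controversy is USD 36,100, which meets the USD 34,000 floor, so one alternative holds. Met.
  (d) The operative events occurred in Sylmarsh. Met.
  (e) No party resides in Holley; the claim is an employment claim, not a property claim — none of the alternatives is met. Condition not met.
  → Forum clause is not triggered.

No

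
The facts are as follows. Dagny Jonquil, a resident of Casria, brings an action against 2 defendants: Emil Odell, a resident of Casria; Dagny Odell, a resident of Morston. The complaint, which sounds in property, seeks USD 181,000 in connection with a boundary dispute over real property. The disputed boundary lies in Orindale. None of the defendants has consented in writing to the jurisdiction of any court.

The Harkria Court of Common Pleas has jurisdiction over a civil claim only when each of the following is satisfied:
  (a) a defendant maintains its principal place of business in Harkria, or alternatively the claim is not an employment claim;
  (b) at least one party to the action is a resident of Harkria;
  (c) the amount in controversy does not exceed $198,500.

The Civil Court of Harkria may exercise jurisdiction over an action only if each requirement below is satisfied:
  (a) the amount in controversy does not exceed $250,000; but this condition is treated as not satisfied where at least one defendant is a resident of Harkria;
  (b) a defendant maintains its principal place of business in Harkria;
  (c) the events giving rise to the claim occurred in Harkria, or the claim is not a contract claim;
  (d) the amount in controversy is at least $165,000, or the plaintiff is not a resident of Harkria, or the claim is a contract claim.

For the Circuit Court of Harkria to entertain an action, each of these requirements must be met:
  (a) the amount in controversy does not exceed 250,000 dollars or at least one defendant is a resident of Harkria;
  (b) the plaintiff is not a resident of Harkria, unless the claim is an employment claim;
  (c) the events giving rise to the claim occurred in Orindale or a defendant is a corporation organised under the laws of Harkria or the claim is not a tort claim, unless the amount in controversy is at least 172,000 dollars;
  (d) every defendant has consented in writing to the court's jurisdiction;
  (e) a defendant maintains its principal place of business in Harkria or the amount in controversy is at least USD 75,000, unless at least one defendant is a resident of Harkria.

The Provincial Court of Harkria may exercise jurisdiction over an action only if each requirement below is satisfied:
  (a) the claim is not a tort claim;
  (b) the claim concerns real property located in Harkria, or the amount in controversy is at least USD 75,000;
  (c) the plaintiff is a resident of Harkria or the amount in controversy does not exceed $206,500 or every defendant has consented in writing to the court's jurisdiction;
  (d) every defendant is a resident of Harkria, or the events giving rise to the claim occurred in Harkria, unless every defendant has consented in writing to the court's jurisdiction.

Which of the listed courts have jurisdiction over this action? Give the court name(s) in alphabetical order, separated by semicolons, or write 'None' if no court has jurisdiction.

The Harkria Court of Common Pleas:
  (a) The claim is a property claim, not an employment claim — that alternative is enough. Satisfied.
  (b) No party resides in Harkria. Fails.
  (c) The amount in controversy is 181,000 dollars, within the $198,500 ceiling. Satisfied.
  → Not every requirement is met — no jurisdiction.
The Civil Court of Harkria:
  (a) The amount in controversy is $181,000, within the USD 250,000 ceiling. And the carve-out is inapplicable — no defendant resides in Harkria (they reside in Casria, Morston). Met.
  (b) No defendant is a corporation. Not met.
  (c) The claim is a property claim, not a contract claim, which satisfies one of the alternatives. Met.
  (d) The amount in controversy is USD 181,000, which meets the $165,000 floor — that alternative is enough. Satisfied.
  → At least one condition fails; no jurisdiction.
The Circuit Court of Harkria:
  (a) The amount in controversy is USD 181,000, within the $250,000 ceiling — that alternative is enough. Satisfied.
  (b) The plaintiff resides in Casria, which is not Harkria. Met.
  (c) The operative events occurred in Orindale, which satisfies one of the alternatives. Satisfied.
  (d) No such written consent has been filed. Condition not met.
  (e) The amount in controversy is 181,000 dollars, which meets the USD 75,000 floor, which satisfies one of the alternatives. Met.
  → The court lacks jurisdiction.
The Provincial Court of Harkria:
  (a) The claim is a property claim, not a tort claim. Condition met.
  (b) The amount in controversy is $181,000, which meets the 75,000 dollars floor, which satisfies one of the alternatives. Satisfied.
  (c) The amount in controversy is 181,000 dollars, within the USD 206,500 ceiling, so one alternative holds. Met.
  (d) The defendants reside as follows — Emil Odell in Casria, Dagny Odell in Morston — not all in Harkria; the operative events occurred in Orindale, not Harkria — no alternative holds. Nor does the 'unless' clause help: no such written consent has been filed. Not satisfied.
  → No jurisdiction.

None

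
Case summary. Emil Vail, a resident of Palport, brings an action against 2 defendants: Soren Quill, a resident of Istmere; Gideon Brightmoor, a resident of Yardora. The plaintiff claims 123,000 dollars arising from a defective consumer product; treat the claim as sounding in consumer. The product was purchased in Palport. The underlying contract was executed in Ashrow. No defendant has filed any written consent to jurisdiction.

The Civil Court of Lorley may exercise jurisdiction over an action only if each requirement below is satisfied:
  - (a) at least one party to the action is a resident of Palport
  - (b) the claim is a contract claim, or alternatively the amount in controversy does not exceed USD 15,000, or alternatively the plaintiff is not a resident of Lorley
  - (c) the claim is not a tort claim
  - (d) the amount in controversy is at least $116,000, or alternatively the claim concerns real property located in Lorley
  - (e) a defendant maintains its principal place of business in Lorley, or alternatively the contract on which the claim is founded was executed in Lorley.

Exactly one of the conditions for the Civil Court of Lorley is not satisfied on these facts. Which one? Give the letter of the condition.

The Civil Court of Lorley:
  (a) Emil Vail resides in Palport. Satisfied.
  (b) The plaintiff resides in Palport, which is not Lorley, so one alternative holds. Condition met.
  (c) The claim is a consumer claim, not a tort claim. Satisfied.
  (d) The amount in controversy is $123,000, which meets the USD 116,000 floor, so this disjunct is met. Condition met.
  (e) No defendant is a corporation; the contract was executed in Ashrow, not Lorley — no alternative holds. Condition not met.
Only condition (e) fails.

(e)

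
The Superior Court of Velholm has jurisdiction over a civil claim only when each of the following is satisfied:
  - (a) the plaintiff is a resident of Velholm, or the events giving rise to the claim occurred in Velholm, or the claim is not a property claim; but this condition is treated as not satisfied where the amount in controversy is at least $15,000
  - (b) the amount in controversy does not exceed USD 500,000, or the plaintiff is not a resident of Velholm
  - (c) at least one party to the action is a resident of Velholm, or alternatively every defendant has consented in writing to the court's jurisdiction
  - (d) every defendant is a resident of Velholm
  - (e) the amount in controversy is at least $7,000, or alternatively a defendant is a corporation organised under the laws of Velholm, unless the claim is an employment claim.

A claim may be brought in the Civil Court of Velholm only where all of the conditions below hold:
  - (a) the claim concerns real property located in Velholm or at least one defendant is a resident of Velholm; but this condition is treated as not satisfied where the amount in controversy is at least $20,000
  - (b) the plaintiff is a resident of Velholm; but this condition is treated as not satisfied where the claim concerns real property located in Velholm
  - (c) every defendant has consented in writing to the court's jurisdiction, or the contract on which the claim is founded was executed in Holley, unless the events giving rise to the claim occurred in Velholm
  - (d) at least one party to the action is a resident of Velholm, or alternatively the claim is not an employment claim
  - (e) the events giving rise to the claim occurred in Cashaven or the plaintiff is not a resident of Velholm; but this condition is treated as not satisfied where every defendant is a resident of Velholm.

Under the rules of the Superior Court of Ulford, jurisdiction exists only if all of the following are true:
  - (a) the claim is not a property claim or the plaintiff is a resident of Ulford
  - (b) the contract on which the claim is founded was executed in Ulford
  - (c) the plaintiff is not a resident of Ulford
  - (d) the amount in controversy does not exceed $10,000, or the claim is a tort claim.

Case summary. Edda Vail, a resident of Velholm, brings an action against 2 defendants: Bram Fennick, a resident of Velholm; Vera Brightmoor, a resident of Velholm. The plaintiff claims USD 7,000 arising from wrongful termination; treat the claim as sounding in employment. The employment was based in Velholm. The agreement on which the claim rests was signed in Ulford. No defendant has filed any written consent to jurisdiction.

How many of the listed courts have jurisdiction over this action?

The Superior Court of Velholm:
  (a) The plaintiff resides in Velholm — that alternative is enough. And the carve-out is inapplicable — the amount in controversy is USD 7,000, below the USD 15,000 floor. Met.
  (b) The amount in controversy is $7,000, within the USD 500,000 ceiling, so one alternative holds. Condition met.
  (c) Edda Vail resides in Velholm, which satisfies one of the alternatives. Satisfied.
  (d) The defendants reside as follows — Bram Fennick in Velholm, Vera Brightmoor in Velholm — all in Velholm. Met.
  (e) The amount in controversy is USD 7,000, which meets the 7,000 dollars floor, so this disjunct is met. Met.
  → The court has jurisdiction.
The Civil Court of Velholm:
  (a) Bram Fennick resides in Velholm — that alternative is enough. And the carve-out is inapplicable — the amount in controversy is 7,000 dollars, below the USD 20,000 floor. Met.
  (b) The plaintiff resides in Velholm. The carve-out does not apply: the claim does not concern real property. Condition met.
  (c) No such written consent has been filed; the contract was executed in Ulford, not Holley — none of the alternatives is met. The proviso rescues it, though: the operative events occurred in Velholm. Condition met.
  (d) Edda Vail resides in Velholm, so this disjunct is met. Met.
  (e) The operative events occurred in Velholm, not Cashaven; the plaintiff resides in Velholm — none of the alternatives is met. Fails.
  → No jurisdiction.
The Superior Court of Ulford:
  (a) The claim is an employment claim, not a property claim — that alternative is enough. Condition met.
  (b) The contract was executed in Ulford. Met.
  (c) The plaintiff resides in Velholm, which is not Ulford. Satisfied.
  (d) The amount in controversy is $7,000, within the USD 10,000 ceiling, so this disjunct is met. Condition met.
  → The court has jurisdiction.
Courts with jurisdiction: the Superior Court of Velholm, the Superior Court of Ulford — 2 in total.

2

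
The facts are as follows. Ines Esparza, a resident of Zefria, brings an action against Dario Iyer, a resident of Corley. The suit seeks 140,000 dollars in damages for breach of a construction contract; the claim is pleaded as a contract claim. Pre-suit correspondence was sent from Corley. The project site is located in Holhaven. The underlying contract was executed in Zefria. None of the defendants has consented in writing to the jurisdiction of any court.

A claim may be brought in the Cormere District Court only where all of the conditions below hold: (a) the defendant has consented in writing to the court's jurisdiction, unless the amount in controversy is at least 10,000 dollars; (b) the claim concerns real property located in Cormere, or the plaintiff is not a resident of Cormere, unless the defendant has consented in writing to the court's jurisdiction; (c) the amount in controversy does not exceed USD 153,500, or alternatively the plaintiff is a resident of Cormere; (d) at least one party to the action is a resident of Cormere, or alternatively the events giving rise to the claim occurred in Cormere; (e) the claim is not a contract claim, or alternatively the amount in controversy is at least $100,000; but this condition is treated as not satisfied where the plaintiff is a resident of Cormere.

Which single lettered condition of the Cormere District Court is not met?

The Cormere District Court:
  (a) No such written consent has been filed. The proviso rescues it, though: the amount in controversy is $140,000, which meets the USD 10,000 floor. Satisfied.
  (b) The plaintiff resides in Zefria, which is not Cormere, so this disjunct is met. Satisfied.
  (c) The amount in controversy is $140,000, within the 153,500 dollars ceiling, which satisfies one of the alternatives. Condition met.
  (d) No party resides in Cormere; the operative events occurred in Holhaven, not Cormere — every alternative fails. Fails.
  (e) The amount in controversy is 140,000 dollars, which meets the USD 100,000 floor, so one alternative holds. And the carve-out is inapplicable — the plaintiff resides in Zefria, not Cormere. Met.
Only condition (d) fails.

(d)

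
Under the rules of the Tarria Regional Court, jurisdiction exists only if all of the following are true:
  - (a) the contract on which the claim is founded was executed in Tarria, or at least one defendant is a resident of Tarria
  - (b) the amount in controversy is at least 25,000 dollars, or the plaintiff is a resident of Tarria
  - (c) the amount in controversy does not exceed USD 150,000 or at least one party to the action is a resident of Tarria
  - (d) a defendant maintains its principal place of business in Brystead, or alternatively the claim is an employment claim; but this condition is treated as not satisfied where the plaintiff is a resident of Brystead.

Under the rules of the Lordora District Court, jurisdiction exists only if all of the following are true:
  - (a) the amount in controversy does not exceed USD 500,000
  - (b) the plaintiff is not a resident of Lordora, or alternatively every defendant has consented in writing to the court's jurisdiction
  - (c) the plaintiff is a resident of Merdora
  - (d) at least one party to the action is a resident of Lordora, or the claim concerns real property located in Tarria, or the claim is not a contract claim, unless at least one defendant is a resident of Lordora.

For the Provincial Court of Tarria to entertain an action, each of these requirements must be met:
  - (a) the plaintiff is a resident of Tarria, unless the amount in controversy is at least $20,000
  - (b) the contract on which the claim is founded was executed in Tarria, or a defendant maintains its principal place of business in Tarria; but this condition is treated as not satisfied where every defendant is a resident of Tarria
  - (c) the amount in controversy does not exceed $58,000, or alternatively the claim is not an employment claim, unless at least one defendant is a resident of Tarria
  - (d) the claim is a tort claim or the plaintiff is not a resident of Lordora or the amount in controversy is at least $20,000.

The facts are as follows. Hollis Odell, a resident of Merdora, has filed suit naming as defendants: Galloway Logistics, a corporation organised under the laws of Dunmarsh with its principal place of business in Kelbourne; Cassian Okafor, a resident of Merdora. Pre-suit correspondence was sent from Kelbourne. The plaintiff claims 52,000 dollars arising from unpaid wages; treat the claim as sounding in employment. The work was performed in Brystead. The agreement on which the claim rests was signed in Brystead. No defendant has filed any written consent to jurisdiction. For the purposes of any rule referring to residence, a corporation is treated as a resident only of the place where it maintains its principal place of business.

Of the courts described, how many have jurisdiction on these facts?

1

The Tarria Regional Court:
  (a) The contract was executed in Brystead, not Tarria; no defendant resides in Tarria (they reside in Kelbourne, Merdora) — every alternative fails. Not met.
  (b) The amount in controversy is 52,000 dollars, which meets the 25,000 dollars floor, so one alternative holds. Condition met.
  (c) The amount in controversy is $52,000, within the $150,000 ceiling, which satisfies one of the alternatives. Satisfied.
  (d) The claim is an employment claim, so one alternative holds. The carve-out does not apply: the plaintiff resides in Merdora, not Brystead. Satisfied.
  → No jurisdiction.
The Lordora District Court:
  (a) The amount in controversy is $52,000, within the $500,000 ceiling. Met.
  (b) The plaintiff resides in Merdora, which is not Lordora, which satisfies one of the alternatives. Condition met.
  (c) The plaintiff resides in Merdora. Satisfied.
  (d) The claim is an employment claim, not a contract claim, which satisfies one of the alternatives. Condition met.
  → All conditions met; jurisdiction exists.
The Provincial Court of Tarria:
  (a) The plaintiff resides in Merdora, not Tarria. But the amount in controversy is 52,000 dollars, which meets the USD 20,000 floor, and the 'unless' clause therefore excuses the requirement. Satisfied.
  (b) The contract was executed in Brystead, not Tarria; the corporate defendant(s) have their principal place of business in Kelbourne, not Tarria — no alternative holds. Condition not met.
  (c) The amount in controversy is 52,000 dollars, within the USD 58,000 ceiling, so one alternative holds. Met.
  (d) The plaintiff resides in Merdora, which is not Lordora, which satisfies one of the alternatives. Satisfied.
  → At least one condition fails; no jurisdiction.
Courts with jurisdiction: the Lordora District Court — 1 in total.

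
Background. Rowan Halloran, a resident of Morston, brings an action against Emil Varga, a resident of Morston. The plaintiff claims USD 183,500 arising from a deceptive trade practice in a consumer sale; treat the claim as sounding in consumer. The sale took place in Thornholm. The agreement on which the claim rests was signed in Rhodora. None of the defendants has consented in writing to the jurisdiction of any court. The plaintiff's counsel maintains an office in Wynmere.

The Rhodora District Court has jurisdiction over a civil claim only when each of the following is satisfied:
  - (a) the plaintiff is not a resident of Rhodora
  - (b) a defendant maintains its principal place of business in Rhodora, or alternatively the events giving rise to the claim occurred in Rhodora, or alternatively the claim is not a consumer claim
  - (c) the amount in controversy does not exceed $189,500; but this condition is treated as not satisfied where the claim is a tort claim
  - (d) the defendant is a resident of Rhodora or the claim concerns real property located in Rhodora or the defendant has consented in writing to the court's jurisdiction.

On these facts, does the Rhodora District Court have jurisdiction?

No

The Rhodora District Court:
  (a) The plaintiff resides in Morston, which is not Rhodora. Met.
  (b) No defendant is a corporation; the operative events occurred in Thornholm, not Rhodora; the claim is a consumer claim — every alternative fails. Condition not met.
  (c) The amount in controversy is 183,500 dollars, within the $189,500 ceiling. The exception is not triggered, since the claim is a consumer claim, not a tort claim. Condition met.
  (d) The defendant resides in Morston, not Rhodora; the claim does not concern real property; no such written consent has been filed — every alternative fails. Not met.
  → Not every requirement is met — no jurisdiction.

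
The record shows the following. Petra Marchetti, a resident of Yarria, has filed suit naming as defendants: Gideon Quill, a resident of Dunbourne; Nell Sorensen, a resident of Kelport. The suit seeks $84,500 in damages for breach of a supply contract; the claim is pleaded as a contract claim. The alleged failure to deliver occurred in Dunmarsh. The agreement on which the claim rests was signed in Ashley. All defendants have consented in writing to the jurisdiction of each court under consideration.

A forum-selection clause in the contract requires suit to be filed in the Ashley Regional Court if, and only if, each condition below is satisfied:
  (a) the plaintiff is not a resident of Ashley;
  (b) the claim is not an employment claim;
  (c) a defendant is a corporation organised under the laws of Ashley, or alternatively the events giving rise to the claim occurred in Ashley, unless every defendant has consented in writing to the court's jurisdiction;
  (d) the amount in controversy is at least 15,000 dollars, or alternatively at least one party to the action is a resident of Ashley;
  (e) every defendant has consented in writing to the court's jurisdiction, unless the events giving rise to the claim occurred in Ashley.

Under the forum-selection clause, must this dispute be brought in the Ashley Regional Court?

The Ashley Regional Court:
  (a) The plaintiff resides in Yarria, which is not Ashley. Condition met.
  (b) The claim is a contract claim, not an employment claim. Condition met.
  (c) No defendant is a corporation; the operative events occurred in Dunmarsh, not Ashley — no alternative holds. The proviso rescues it, though: every defendant has filed written consent. Satisfied.
  (d) The amount in controversy is 84,500 dollars, which meets the 15,000 dollars floor, which satisfies one of the alternatives. Satisfied.
  (e) Every defendant has filed written consent. Met.
  → The clause applies.

Yes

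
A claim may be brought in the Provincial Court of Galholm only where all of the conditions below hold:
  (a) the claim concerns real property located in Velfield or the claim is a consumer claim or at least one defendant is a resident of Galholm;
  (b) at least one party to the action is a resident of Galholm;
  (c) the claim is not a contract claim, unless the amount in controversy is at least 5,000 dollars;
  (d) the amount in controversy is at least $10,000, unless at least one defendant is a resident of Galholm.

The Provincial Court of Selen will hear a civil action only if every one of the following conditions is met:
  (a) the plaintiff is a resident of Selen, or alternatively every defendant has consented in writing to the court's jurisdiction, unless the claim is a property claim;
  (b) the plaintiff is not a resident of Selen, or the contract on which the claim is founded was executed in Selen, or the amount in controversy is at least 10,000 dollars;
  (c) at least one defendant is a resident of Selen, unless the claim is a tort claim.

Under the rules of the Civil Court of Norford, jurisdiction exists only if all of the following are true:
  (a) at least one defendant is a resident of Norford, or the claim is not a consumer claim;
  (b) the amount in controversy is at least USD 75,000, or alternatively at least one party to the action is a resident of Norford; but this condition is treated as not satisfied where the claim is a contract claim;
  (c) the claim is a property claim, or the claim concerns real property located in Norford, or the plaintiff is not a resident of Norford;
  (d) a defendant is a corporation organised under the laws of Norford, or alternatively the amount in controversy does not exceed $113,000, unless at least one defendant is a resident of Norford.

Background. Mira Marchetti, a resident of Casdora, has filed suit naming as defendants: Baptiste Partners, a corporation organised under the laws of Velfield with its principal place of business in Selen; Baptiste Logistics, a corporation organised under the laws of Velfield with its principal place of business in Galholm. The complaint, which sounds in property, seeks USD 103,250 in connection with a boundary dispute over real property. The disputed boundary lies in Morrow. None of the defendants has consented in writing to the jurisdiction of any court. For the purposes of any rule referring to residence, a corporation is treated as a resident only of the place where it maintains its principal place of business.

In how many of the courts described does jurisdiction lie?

The Provincial Court of Galholm:
  (a) Baptiste Logistics resides in Galholm, so this disjunct is met. Met.
  (b) Baptiste Logistics resides in Galholm. Met.
  (c) The claim is a property claim, not a contract claim. Met.
  (d) The amount in controversy is 103,250 dollars, which meets the USD 10,000 floor. Condition met.
  → Every requirement is satisfied — jurisdiction.
The Provincial Court of Selen:
  (a) The plaintiff resides in Casdora, not Selen; no such written consent has been filed — no alternative holds. However, the claim is a property claim, so the 'unless' proviso supplies this condition. Condition met.
  (b) The plaintiff resides in Casdora, which is not Selen, which satisfies one of the alternatives. Condition met.
  (c) Baptiste Partners resides in Selen. Satisfied.
  → All conditions met; jurisdiction exists.
The Civil Court of Norford:
  (a) The claim is a property claim, not a consumer claim, so one alternative holds. Met.
  (b) The amount in controversy is 103,250 dollars, which meets the $75,000 floor, which satisfies one of the alternatives. And the carve-out is inapplicable — the claim is a property claim, not a contract claim. Satisfied.
  (c) The claim is a property claim — that alternative is enough. Satisfied.
  (d) The amount in controversy is USD 103,250, within the $113,000 ceiling, so one alternative holds. Condition met.
  → Jurisdiction lies.
Courts with jurisdiction: the Provincial Court of Galholm, the Provincial Court of Selen, the Civil Court of Norford — 3 in total.

3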